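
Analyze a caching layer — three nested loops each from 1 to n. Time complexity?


Reasoning: three levels of nesting over n
Complexity: O(n^3)

O(n^3)


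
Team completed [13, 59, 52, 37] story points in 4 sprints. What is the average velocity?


Formula: Avg velocity = Total points / Number of sprints
Points: [13, 59, 52, 37]
Sum = 13 + 59 + 52 + 37 = 161
Avg velocity = 161 / 4 = 40.25 points/sprint

40.25 points/sprint


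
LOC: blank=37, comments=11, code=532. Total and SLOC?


Total LOC = blank + comment + code
Total LOC = 37 + 11 + 532 = 580
SLOC (source only) = code = 532

Total LOC: 580, SLOC: 532


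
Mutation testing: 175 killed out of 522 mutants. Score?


Mutation score = killed / total * 100
Mutation score = 175 / 522 * 100
Mutation score = 33.52%

33.52%


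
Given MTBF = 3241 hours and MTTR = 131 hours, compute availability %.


Availability = MTBF / (MTBF + MTTR)
Availability = 3241 / (3241 + 131)
Availability = 3241 / 3372
Availability = 96.1151%

96.1151%


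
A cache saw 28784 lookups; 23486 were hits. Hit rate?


Formula: hit rate = hits / (hits + misses) * 100
hit rate = 23486 / (23486 + 5298) * 100
hit rate = 23486 / 28784 * 100
hit rate = 81.59%

81.59%


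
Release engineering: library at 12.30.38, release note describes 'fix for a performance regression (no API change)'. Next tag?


Current: 12.30.38
Change category: 'fix for a performance regression (no API change)' → patch bump
SemVer rule: patch bump → increment PATCH (MAJOR and MINOR unchanged)
New: 12.30.39

12.30.39


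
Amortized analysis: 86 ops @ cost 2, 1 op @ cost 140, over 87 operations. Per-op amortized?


Formula: Amortized cost = Total cost / Operations
Total cost = (86 * 2) + (1 * 140)
Total cost = 172 + 140 = 312
Amortized = 312 / 87 = 3.5862

3.5862


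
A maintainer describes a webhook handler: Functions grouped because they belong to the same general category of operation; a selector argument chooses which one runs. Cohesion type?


Reasoning: Grouped by category of activity, not by data or sequence
Type: Logical cohesion

Logical cohesion


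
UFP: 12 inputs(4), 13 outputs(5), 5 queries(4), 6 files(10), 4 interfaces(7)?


UFP = EI*4 + EO*5 + EQ*4 + ILF*10 + EIF*7
UFP = 12*4 + 13*5 + 5*4 + 6*10 + 4*7
UFP = 48 + 65 + 20 + 60 + 28
UFP = 221

221


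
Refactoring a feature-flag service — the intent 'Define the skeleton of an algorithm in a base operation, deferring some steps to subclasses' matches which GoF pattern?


This matches the Template Method pattern

Template Method


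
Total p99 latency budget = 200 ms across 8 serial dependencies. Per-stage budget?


Formula: per_stage = total_budget / stages
per_stage = 200 / 8
per_stage = 25.0 ms

25.0 ms


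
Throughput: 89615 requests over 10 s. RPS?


Formula: throughput = requests / seconds
throughput = 89615 / 10
throughput = 8961.5 requests/second

8961.5 requests/second


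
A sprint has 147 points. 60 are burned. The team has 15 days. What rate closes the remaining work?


Formula: Required rate = Remaining points / Days left
Remaining = 147 - 60 = 87 points
Required rate = 87 / 15 = 5.8 points/day

5.8 points/day


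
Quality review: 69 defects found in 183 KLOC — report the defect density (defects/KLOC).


Defect density = defects / KLOC
Defect density = 69 / 183
Defect density = 0.377 defects/KLOC

0.377 defects/KLOC


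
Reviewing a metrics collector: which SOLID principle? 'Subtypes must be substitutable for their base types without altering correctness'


This describes the Liskov Substitution Principle (LSP)

Liskov Substitution Principle (LSP)


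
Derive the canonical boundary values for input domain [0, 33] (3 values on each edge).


Range: [0, 33]
Boundaries: just below min, min, min+1, max-1, max, just above max
Values: [-1, 0, 1, 32, 33, 34]

[-1, 0, 1, 32, 33, 34]


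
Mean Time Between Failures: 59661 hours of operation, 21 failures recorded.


Formula: MTBF = Total operating time / Number of failures
MTBF = 59661 / 21
MTBF = 2841.0 hours

2841.0 hours


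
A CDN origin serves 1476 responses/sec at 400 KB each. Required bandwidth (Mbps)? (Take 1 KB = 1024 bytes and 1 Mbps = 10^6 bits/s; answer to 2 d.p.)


Formula: Mbps = payload_bytes * RPS * 8 / 1e6
Payload per request = 400 KB = 400 * 1024 = 409600 bytes
Total bytes/sec = 409600 * 1476 = 604569600
Total bits/sec = 604569600 * 8 = 4836556800
Mbps = 4836556800 / 1e6 = 4836.56

4836.56 Mbps


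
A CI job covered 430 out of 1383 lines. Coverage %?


Coverage = covered / total * 100
Coverage = 430 / 1383 * 100
Coverage = 31.09%

31.09%


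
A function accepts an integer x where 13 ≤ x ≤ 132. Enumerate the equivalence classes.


Valid range: [13, 132]
Class 1: x < 13 — invalid
Class 2: 13 ≤ x ≤ 132 — valid
Class 3: x > 132 — invalid
Total equivalence classes: 3

3 equivalence classes


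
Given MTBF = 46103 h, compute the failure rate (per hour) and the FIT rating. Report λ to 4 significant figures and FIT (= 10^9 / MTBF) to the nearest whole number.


Formula: λ = 1 / MTBF; FIT = λ × 1e9 = 1e9 / MTBF
λ = 1 / 46103 ≈ 2.169e-05 failures/hour
FIT = 1e9 / 46103 ≈ 21691 failures per 1e9 hours (nearest whole number)

λ = 2.169e-05 /h, FIT = 21691


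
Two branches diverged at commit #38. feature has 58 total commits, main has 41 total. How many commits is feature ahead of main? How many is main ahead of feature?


Common ancestor: commit #38
feature commits after divergence: 58 - 38 = 20
main commits after divergence: 41 - 38 = 3
feature is 20 commits ahead of main
main is 3 commits ahead of feature

feature ahead: 20, main ahead: 3


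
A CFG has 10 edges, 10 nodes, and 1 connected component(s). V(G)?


Formula: V(G) = E - N + 2P
V(G) = 10 - 10 + 2*1
V(G) = 0 + 2
V(G) = 2

2


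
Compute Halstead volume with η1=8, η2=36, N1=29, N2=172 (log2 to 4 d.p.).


Formula: V = N * log2(η), where N = N1 + N2 and η = η1 + η2
η = 8 + 36 = 44
N = 29 + 172 = 201
log2(44) ≈ 5.4594
V = 201 * 5.4594 = 1097.34

1097.34


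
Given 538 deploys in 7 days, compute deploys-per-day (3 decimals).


Formula: deployments per day = releases / days
= 538 / 7
= 76.857 deploys/day
(equivalently, 538.0 deploys/week)

76.857 deploys/day


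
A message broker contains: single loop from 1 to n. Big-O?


Reasoning: one pass through n items
Complexity: O(n)

O(n)


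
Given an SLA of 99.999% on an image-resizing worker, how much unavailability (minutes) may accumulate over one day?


Formula: allowed downtime = period * (100 - SLA) / 100
Period (day) = 1440 minutes
Unavailability fraction = (100 - 99.999) / 100
Allowed downtime = 1440 * (100 - 99.999) / 100
Allowed downtime = 0.0144 minutes

0.0144 minutes


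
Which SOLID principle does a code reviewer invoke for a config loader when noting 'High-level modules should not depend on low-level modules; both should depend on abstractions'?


This describes the Dependency Inversion Principle (DIP)

Dependency Inversion Principle (DIP)


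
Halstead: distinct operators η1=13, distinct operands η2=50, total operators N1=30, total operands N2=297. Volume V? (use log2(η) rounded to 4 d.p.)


Formula: V = N * log2(η), where N = N1 + N2 and η = η1 + η2
η = 13 + 50 = 63
N = 30 + 297 = 327
log2(63) ≈ 5.9773
V = 327 * 5.9773 = 1954.58

1954.58


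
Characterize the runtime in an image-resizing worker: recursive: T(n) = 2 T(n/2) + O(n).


Reasoning: master theorem case 2 (merge-sort recurrence)
Complexity: O(n log n)

O(n log n)


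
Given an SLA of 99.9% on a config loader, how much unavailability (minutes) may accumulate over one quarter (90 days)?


Formula: allowed downtime = period * (100 - SLA) / 100
Period (quarter (90 days)) = 129600 minutes
Unavailability fraction = (100 - 99.9) / 100
Allowed downtime = 129600 * (100 - 99.9) / 100
Allowed downtime = 129.6 minutes

129.6 minutes


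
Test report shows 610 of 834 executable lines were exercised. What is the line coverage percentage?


Coverage = covered / total * 100
Coverage = 610 / 834 * 100
Coverage = 73.14%

73.14%


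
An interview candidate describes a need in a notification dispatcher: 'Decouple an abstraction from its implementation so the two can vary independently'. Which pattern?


This matches the Bridge pattern

Bridge


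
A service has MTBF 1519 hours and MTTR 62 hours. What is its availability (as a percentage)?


Availability = MTBF / (MTBF + MTTR)
Availability = 1519 / (1519 + 62)
Availability = 1519 / 1581
Availability = 96.0784%

96.0784%


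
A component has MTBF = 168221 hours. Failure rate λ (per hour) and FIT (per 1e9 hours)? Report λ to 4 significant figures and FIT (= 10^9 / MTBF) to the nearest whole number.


Formula: λ = 1 / MTBF; FIT = λ × 1e9 = 1e9 / MTBF
λ = 1 / 168221 ≈ 5.945e-06 failures/hour
FIT = 1e9 / 168221 ≈ 5945 failures per 1e9 hours (nearest whole number)

λ = 5.945e-06 /h, FIT = 5945


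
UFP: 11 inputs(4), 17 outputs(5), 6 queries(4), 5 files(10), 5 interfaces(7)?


UFP = EI*4 + EO*5 + EQ*4 + ILF*10 + EIF*7
UFP = 11*4 + 17*5 + 6*4 + 5*10 + 5*7
UFP = 44 + 85 + 24 + 50 + 35
UFP = 238

238


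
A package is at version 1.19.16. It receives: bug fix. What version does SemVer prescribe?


Current: 1.19.16
Change category: 'bug fix' → patch bump
SemVer rule: patch bump → increment PATCH (MAJOR and MINOR unchanged)
New: 1.19.17

1.19.17


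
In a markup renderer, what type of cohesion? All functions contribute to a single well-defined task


Reasoning: Best: single purpose
Type: Functional cohesion

Functional cohesion


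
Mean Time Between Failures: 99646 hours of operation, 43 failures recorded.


Formula: MTBF = Total operating time / Number of failures
MTBF = 99646 / 43
MTBF = 2317.35 hours

2317.35 hours


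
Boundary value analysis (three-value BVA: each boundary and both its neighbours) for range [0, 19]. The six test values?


Range: [0, 19]
Boundaries: just below min, min, min+1, max-1, max, just above max
Values: [-1, 0, 1, 18, 19, 20]

[-1, 0, 1, 18, 19, 20]


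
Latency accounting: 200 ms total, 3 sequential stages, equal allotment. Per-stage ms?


Formula: per_stage = total_budget / stages
per_stage = 200 / 3
per_stage = 66.67 ms

66.67 ms


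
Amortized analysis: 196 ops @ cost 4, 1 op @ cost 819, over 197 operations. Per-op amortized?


Formula: Amortized cost = Total cost / Operations
Total cost = (196 * 4) + (1 * 819)
Total cost = 784 + 819 = 1603
Amortized = 1603 / 197 = 8.1371

8.1371


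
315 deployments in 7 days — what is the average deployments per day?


Formula: deployments per day = releases / days
= 315 / 7
= 45.0 deploys/day
(equivalently, 315.0 deploys/week)

45.0 deploys/day


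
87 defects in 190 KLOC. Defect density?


Defect density = defects / KLOC
Defect density = 87 / 190
Defect density = 0.458 defects/KLOC

0.458 defects/KLOC


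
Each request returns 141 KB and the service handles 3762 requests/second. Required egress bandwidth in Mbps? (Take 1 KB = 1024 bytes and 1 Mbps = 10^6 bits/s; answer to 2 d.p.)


Formula: Mbps = payload_bytes * RPS * 8 / 1e6
Payload per request = 141 KB = 141 * 1024 = 144384 bytes
Total bytes/sec = 144384 * 3762 = 543172608
Total bits/sec = 543172608 * 8 = 4345380864
Mbps = 4345380864 / 1e6 = 4345.38

4345.38 Mbps


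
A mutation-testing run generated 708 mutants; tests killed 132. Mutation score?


Mutation score = killed / total * 100
Mutation score = 132 / 708 * 100
Mutation score = 18.64%

18.64%


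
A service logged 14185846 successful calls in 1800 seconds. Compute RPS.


Formula: throughput = requests / seconds
throughput = 14185846 / 1800
throughput = 7881.03 requests/second

7881.03 requests/second


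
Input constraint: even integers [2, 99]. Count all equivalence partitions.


Constraint: even integers in [2, 99]
Class 1: x < 2 — out-of-range invalid
Class 2: x in [2,99] but odd — wrong type invalid
Class 3: x in [2,99] and even — valid
Class 4: x > 99 — out-of-range invalid
Total equivalence classes: 4

4 equivalence classes


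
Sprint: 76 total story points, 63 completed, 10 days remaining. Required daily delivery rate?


Formula: Required rate = Remaining points / Days left
Remaining = 76 - 63 = 13 points
Required rate = 13 / 10 = 1.3 points/day

1.3 points/day


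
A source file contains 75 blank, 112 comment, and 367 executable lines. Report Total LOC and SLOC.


Total LOC = blank + comment + code
Total LOC = 75 + 112 + 367 = 554
SLOC (source only) = code = 367

Total LOC: 554, SLOC: 367


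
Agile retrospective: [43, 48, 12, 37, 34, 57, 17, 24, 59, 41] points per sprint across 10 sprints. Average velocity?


Formula: Avg velocity = Total points / Number of sprints
Points: [43, 48, 12, 37, 34, 57, 17, 24, 59, 41]
Sum = 43 + 48 + 12 + 37 + 34 + 57 + 17 + 24 + 59 + 41 = 372
Avg velocity = 372 / 10 = 37.2 points/sprint

37.2 points/sprint


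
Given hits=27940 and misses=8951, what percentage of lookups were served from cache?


Formula: hit rate = hits / (hits + misses) * 100
hit rate = 27940 / (27940 + 8951) * 100
hit rate = 27940 / 36891 * 100
hit rate = 75.74%

75.74%


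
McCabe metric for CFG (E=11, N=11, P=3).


Formula: V(G) = E - N + 2P
V(G) = 11 - 11 + 2*3
V(G) = 0 + 6
V(G) = 6

6


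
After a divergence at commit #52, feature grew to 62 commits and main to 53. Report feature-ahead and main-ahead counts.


Common ancestor: commit #52
feature commits after divergence: 62 - 52 = 10
main commits after divergence: 53 - 52 = 1
feature is 10 commits ahead of main
main is 1 commits ahead of feature

feature ahead: 10, main ahead: 1


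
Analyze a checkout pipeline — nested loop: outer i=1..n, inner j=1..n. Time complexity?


Reasoning: n iterations times n iterations
Complexity: O(n^2)

O(n^2)


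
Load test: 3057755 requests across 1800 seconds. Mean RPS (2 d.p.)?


Formula: throughput = requests / seconds
throughput = 3057755 / 1800
throughput = 1698.75 requests/second

1698.75 requests/second


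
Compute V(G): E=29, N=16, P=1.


Formula: V(G) = E - N + 2P
V(G) = 29 - 16 + 2*1
V(G) = 13 + 2
V(G) = 15

15


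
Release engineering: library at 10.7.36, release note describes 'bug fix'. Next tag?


Current: 10.7.36
Change category: 'bug fix' → patch bump
SemVer rule: patch bump → increment PATCH (MAJOR and MINOR unchanged)
New: 10.7.37

10.7.37


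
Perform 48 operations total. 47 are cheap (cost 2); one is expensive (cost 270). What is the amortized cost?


Formula: Amortized cost = Total cost / Operations
Total cost = (47 * 2) + (1 * 270)
Total cost = 94 + 270 = 364
Amortized = 364 / 48 = 7.5833

7.5833


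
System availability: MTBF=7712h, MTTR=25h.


Availability = MTBF / (MTBF + MTTR)
Availability = 7712 / (7712 + 25)
Availability = 7712 / 7737
Availability = 99.6769%

99.6769%


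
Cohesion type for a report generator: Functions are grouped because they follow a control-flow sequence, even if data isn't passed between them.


Reasoning: Grouped by order of execution within a routine, not by data flow
Type: Procedural cohesion

Procedural cohesion


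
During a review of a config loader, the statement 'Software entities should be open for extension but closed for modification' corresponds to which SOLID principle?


This describes the Open/Closed Principle (OCP)

Open/Closed Principle (OCP)


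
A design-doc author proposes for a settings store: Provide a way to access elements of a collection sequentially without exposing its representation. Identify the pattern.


This matches the Iterator pattern

Iterator


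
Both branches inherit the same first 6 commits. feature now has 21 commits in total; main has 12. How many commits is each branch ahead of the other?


Common ancestor: commit #6
feature commits after divergence: 21 - 6 = 15
main commits after divergence: 12 - 6 = 6
feature is 15 commits ahead of main
main is 6 commits ahead of feature

feature ahead: 15, main ahead: 6


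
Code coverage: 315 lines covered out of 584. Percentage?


Coverage = covered / total * 100
Coverage = 315 / 584 * 100
Coverage = 53.94%

53.94%


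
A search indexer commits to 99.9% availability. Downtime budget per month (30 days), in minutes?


Formula: allowed downtime = period * (100 - SLA) / 100
Period (month (30 days)) = 43200 minutes
Unavailability fraction = (100 - 99.9) / 100
Allowed downtime = 43200 * (100 - 99.9) / 100
Allowed downtime = 43.2 minutes

43.2 minutes


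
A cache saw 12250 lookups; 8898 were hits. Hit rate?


Formula: hit rate = hits / (hits + misses) * 100
hit rate = 8898 / (8898 + 3352) * 100
hit rate = 8898 / 12250 * 100
hit rate = 72.64%

72.64%


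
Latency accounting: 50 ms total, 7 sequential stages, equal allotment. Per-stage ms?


Formula: per_stage = total_budget / stages
per_stage = 50 / 7
per_stage = 7.14 ms

7.14 ms


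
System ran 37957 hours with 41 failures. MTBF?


Formula: MTBF = Total operating time / Number of failures
MTBF = 37957 / 41
MTBF = 925.78 hours

925.78 hours


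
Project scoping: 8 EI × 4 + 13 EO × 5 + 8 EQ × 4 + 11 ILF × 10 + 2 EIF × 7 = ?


UFP = EI*4 + EO*5 + EQ*4 + ILF*10 + EIF*7
UFP = 8*4 + 13*5 + 8*4 + 11*10 + 2*7
UFP = 32 + 65 + 32 + 110 + 14
UFP = 253

253


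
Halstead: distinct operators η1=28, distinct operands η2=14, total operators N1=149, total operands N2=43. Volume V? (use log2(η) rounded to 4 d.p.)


Formula: V = N * log2(η), where N = N1 + N2 and η = η1 + η2
η = 28 + 14 = 42
N = 149 + 43 = 192
log2(42) ≈ 5.3923
V = 192 * 5.3923 = 1035.32

1035.32


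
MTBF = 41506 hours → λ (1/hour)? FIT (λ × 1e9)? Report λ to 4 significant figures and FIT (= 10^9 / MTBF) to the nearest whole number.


Formula: λ = 1 / MTBF; FIT = λ × 1e9 = 1e9 / MTBF
λ = 1 / 41506 ≈ 2.409e-05 failures/hour
FIT = 1e9 / 41506 ≈ 24093 failures per 1e9 hours (nearest whole number)

λ = 2.409e-05 /h, FIT = 24093


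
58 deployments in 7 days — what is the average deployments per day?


Formula: deployments per day = releases / days
= 58 / 7
= 8.286 deploys/day
(equivalently, 58.0 deploys/week)

8.286 deploys/day


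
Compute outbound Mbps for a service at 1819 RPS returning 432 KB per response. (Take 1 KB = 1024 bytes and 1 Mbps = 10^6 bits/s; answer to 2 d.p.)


Formula: Mbps = payload_bytes * RPS * 8 / 1e6
Payload per request = 432 KB = 432 * 1024 = 442368 bytes
Total bytes/sec = 442368 * 1819 = 804667392
Total bits/sec = 804667392 * 8 = 6437339136
Mbps = 6437339136 / 1e6 = 6437.34

6437.34 Mbps


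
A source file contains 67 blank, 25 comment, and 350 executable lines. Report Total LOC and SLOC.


Total LOC = blank + comment + code
Total LOC = 67 + 25 + 350 = 442
SLOC (source only) = code = 350

Total LOC: 442, SLOC: 350


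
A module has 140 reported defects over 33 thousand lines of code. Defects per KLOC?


Defect density = defects / KLOC
Defect density = 140 / 33
Defect density = 4.242 defects/KLOC

4.242 defects/KLOC


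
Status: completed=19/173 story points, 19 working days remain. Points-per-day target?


Formula: Required rate = Remaining points / Days left
Remaining = 173 - 19 = 154 points
Required rate = 154 / 19 = 8.11 points/day

8.11 points/day


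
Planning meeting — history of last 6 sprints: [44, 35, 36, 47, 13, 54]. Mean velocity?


Formula: Avg velocity = Total points / Number of sprints
Points: [44, 35, 36, 47, 13, 54]
Sum = 44 + 35 + 36 + 47 + 13 + 54 = 229
Avg velocity = 229 / 6 = 38.17 points/sprint

38.17 points/sprint


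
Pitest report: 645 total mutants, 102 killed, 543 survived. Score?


Mutation score = killed / total * 100
Mutation score = 102 / 645 * 100
Mutation score = 15.81%

15.81%


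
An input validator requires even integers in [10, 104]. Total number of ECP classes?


Constraint: even integers in [10, 104]
Class 1: x < 10 — out-of-range invalid
Class 2: x in [10,104] but odd — wrong type invalid
Class 3: x in [10,104] and even — valid
Class 4: x > 104 — out-of-range invalid
Total equivalence classes: 4

4 equivalence classes


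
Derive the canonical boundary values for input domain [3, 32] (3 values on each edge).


Range: [3, 32]
Boundaries: just below min, min, min+1, max-1, max, just above max
Values: [2, 3, 4, 31, 32, 33]

[2, 3, 4, 31, 32, 33]


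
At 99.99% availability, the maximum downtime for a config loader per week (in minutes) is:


Formula: allowed downtime = period * (100 - SLA) / 100
Period (week) = 10080 minutes
Unavailability fraction = (100 - 99.99) / 100
Allowed downtime = 10080 * (100 - 99.99) / 100
Allowed downtime = 1.008 minutes

1.008 minutes


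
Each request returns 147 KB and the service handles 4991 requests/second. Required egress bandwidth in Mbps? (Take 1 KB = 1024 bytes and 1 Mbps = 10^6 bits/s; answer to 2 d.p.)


Formula: Mbps = payload_bytes * RPS * 8 / 1e6
Payload per request = 147 KB = 147 * 1024 = 150528 bytes
Total bytes/sec = 150528 * 4991 = 751285248
Total bits/sec = 751285248 * 8 = 6010281984
Mbps = 6010281984 / 1e6 = 6010.28

6010.28 Mbps


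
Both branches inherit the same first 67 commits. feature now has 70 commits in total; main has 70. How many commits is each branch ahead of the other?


Common ancestor: commit #67
feature commits after divergence: 70 - 67 = 3
main commits after divergence: 70 - 67 = 3
feature is 3 commits ahead of main
main is 3 commits ahead of feature

feature ahead: 3, main ahead: 3


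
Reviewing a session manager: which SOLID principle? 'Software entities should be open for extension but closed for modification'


This describes the Open/Closed Principle (OCP)

Open/Closed Principle (OCP)


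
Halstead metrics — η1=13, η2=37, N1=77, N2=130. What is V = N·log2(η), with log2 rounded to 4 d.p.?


Formula: V = N * log2(η), where N = N1 + N2 and η = η1 + η2
η = 13 + 37 = 50
N = 77 + 130 = 207
log2(50) ≈ 5.6439
V = 207 * 5.6439 = 1168.29

1168.29


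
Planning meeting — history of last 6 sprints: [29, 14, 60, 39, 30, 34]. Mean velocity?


Formula: Avg velocity = Total points / Number of sprints
Points: [29, 14, 60, 39, 30, 34]
Sum = 29 + 14 + 60 + 39 + 30 + 34 = 206
Avg velocity = 206 / 6 = 34.33 points/sprint

34.33 points/sprint


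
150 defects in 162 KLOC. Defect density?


Defect density = defects / KLOC
Defect density = 150 / 162
Defect density = 0.926 defects/KLOC

0.926 defects/KLOC


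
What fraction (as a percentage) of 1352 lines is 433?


Coverage = covered / total * 100
Coverage = 433 / 1352 * 100
Coverage = 32.03%

32.03%


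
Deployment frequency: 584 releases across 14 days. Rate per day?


Formula: deployments per day = releases / days
= 584 / 14
= 41.714 deploys/day
(equivalently, 292.0 deploys/week)

41.714 deploys/day


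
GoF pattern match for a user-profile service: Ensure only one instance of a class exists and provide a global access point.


This matches the Singleton pattern

Singleton


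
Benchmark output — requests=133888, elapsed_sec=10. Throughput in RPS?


Formula: throughput = requests / seconds
throughput = 133888 / 10
throughput = 13388.8 requests/second

13388.8 requests/second


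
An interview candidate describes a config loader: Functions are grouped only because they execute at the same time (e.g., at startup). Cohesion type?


Reasoning: Related by timing only
Type: Temporal cohesion

Temporal cohesion


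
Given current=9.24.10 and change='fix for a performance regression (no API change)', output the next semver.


Current: 9.24.10
Change category: 'fix for a performance regression (no API change)' → patch bump
SemVer rule: patch bump → increment PATCH (MAJOR and MINOR unchanged)
New: 9.24.11

9.24.11


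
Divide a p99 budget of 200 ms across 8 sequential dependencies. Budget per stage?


Formula: per_stage = total_budget / stages
per_stage = 200 / 8
per_stage = 25.0 ms

25.0 ms


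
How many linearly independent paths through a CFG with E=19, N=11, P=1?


Formula: V(G) = E - N + 2P
V(G) = 19 - 11 + 2*1
V(G) = 8 + 2
V(G) = 10

10


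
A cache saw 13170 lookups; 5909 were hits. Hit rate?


Formula: hit rate = hits / (hits + misses) * 100
hit rate = 5909 / (5909 + 7261) * 100
hit rate = 5909 / 13170 * 100
hit rate = 44.87%

44.87%


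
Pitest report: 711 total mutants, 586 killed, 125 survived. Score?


Mutation score = killed / total * 100
Mutation score = 586 / 711 * 100
Mutation score = 82.42%

82.42%


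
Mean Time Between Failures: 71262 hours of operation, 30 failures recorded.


Formula: MTBF = Total operating time / Number of failures
MTBF = 71262 / 30
MTBF = 2375.4 hours

2375.4 hours


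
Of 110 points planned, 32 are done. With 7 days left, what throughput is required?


Formula: Required rate = Remaining points / Days left
Remaining = 110 - 32 = 78 points
Required rate = 78 / 7 = 11.14 points/day

11.14 points/day


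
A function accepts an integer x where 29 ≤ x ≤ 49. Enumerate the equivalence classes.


Valid range: [29, 49]
Class 1: x < 29 — invalid
Class 2: 29 ≤ x ≤ 49 — valid
Class 3: x > 49 — invalid
Total equivalence classes: 3

3 equivalence classes


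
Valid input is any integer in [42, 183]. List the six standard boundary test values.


Range: [42, 183]
Boundaries: just below min, min, min+1, max-1, max, just above max
Values: [41, 42, 43, 182, 183, 184]

[41, 42, 43, 182, 183, 184]


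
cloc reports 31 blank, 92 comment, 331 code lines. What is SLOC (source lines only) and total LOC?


Total LOC = blank + comment + code
Total LOC = 31 + 92 + 331 = 454
SLOC (source only) = code = 331

Total LOC: 454, SLOC: 331


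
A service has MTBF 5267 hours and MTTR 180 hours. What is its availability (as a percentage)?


Availability = MTBF / (MTBF + MTTR)
Availability = 5267 / (5267 + 180)
Availability = 5267 / 5447
Availability = 96.6954%

96.6954%


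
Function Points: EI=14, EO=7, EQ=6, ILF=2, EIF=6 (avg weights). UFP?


UFP = EI*4 + EO*5 + EQ*4 + ILF*10 + EIF*7
UFP = 14*4 + 7*5 + 6*4 + 2*10 + 6*7
UFP = 56 + 35 + 24 + 20 + 42
UFP = 177

177


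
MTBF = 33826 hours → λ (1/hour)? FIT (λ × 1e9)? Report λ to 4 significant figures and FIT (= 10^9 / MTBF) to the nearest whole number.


Formula: λ = 1 / MTBF; FIT = λ × 1e9 = 1e9 / MTBF
λ = 1 / 33826 ≈ 2.956e-05 failures/hour
FIT = 1e9 / 33826 ≈ 29563 failures per 1e9 hours (nearest whole number)

λ = 2.956e-05 /h, FIT = 29563


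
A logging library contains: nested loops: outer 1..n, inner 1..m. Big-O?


Reasoning: product of independent bounds
Complexity: O(n*m)

O(n*m)


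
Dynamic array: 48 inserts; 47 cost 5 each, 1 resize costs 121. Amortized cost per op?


Formula: Amortized cost = Total cost / Operations
Total cost = (47 * 5) + (1 * 121)
Total cost = 235 + 121 = 356
Amortized = 356 / 48 = 7.4167

7.4167


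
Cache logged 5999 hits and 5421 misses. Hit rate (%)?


Formula: hit rate = hits / (hits + misses) * 100
hit rate = 5999 / (5999 + 5421) * 100
hit rate = 5999 / 11420 * 100
hit rate = 52.53%

52.53%


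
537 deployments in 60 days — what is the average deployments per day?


Formula: deployments per day = releases / days
= 537 / 60
= 8.95 deploys/day
(equivalently, 62.65 deploys/week)

8.95 deploys/day


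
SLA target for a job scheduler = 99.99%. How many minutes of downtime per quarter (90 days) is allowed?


Formula: allowed downtime = period * (100 - SLA) / 100
Period (quarter (90 days)) = 129600 minutes
Unavailability fraction = (100 - 99.99) / 100
Allowed downtime = 129600 * (100 - 99.99) / 100
Allowed downtime = 12.96 minutes

12.96 minutes


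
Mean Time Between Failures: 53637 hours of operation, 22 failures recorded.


Formula: MTBF = Total operating time / Number of failures
MTBF = 53637 / 22
MTBF = 2438.05 hours

2438.05 hours


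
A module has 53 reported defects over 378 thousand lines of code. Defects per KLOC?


Defect density = defects / KLOC
Defect density = 53 / 378
Defect density = 0.14 defects/KLOC

0.14 defects/KLOC


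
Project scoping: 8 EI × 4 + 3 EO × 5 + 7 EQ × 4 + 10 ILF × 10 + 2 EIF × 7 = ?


UFP = EI*4 + EO*5 + EQ*4 + ILF*10 + EIF*7
UFP = 8*4 + 3*5 + 7*4 + 10*10 + 2*7
UFP = 32 + 15 + 28 + 100 + 14
UFP = 189

189


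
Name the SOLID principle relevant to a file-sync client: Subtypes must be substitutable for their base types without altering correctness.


This describes the Liskov Substitution Principle (LSP)

Liskov Substitution Principle (LSP)


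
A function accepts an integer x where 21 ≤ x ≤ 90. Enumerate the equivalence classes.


Valid range: [21, 90]
Class 1: x < 21 — invalid
Class 2: 21 ≤ x ≤ 90 — valid
Class 3: x > 90 — invalid
Total equivalence classes: 3

3 equivalence classes


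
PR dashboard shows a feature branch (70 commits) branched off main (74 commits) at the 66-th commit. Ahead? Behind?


Common ancestor: commit #66
feature commits after divergence: 70 - 66 = 4
main commits after divergence: 74 - 66 = 8
feature is 4 commits ahead of main
main is 8 commits ahead of feature

feature ahead: 4, main ahead: 8


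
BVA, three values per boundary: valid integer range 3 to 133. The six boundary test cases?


Range: [3, 133]
Boundaries: just below min, min, min+1, max-1, max, just above max
Values: [2, 3, 4, 132, 133, 134]

[2, 3, 4, 132, 133, 134]


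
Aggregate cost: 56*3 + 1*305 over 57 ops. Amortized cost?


Formula: Amortized cost = Total cost / Operations
Total cost = (56 * 3) + (1 * 305)
Total cost = 168 + 305 = 473
Amortized = 473 / 57 = 8.2982

8.2982


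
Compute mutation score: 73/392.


Mutation score = killed / total * 100
Mutation score = 73 / 392 * 100
Mutation score = 18.62%

18.62%


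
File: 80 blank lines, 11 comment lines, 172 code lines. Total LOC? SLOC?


Total LOC = blank + comment + code
Total LOC = 80 + 11 + 172 = 263
SLOC (source only) = code = 172

Total LOC: 263, SLOC: 172


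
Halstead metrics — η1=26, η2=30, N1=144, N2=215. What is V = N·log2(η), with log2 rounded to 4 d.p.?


Formula: V = N * log2(η), where N = N1 + N2 and η = η1 + η2
η = 26 + 30 = 56
N = 144 + 215 = 359
log2(56) ≈ 5.8074
V = 359 * 5.8074 = 2084.86

2084.86


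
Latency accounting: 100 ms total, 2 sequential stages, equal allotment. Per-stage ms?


Formula: per_stage = total_budget / stages
per_stage = 100 / 2
per_stage = 50.0 ms

50.0 ms


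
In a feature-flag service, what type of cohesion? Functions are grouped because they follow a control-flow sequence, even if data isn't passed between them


Reasoning: Grouped by order of execution within a routine, not by data flow
Type: Procedural cohesion

Procedural cohesion


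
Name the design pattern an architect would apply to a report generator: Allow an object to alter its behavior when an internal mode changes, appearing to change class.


This matches the State pattern

State


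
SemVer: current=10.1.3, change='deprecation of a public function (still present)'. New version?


Current: 10.1.3
Change category: 'deprecation of a public function (still present)' → minor bump
SemVer rule: minor bump → increment MINOR, reset PATCH to 0 (MAJOR unchanged)
New: 10.2.0

10.2.0


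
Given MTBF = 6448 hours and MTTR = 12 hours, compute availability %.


Availability = MTBF / (MTBF + MTTR)
Availability = 6448 / (6448 + 12)
Availability = 6448 / 6460
Availability = 99.8142%

99.8142%


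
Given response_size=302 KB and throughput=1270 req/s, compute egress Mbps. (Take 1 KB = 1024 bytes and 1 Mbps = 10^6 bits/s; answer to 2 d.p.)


Formula: Mbps = payload_bytes * RPS * 8 / 1e6
Payload per request = 302 KB = 302 * 1024 = 309248 bytes
Total bytes/sec = 309248 * 1270 = 392744960
Total bits/sec = 392744960 * 8 = 3141959680
Mbps = 3141959680 / 1e6 = 3141.96

3141.96 Mbps


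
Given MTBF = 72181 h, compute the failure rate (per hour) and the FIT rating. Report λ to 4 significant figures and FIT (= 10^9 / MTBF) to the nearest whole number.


Formula: λ = 1 / MTBF; FIT = λ × 1e9 = 1e9 / MTBF
λ = 1 / 72181 ≈ 1.385e-05 failures/hour
FIT = 1e9 / 72181 ≈ 13854 failures per 1e9 hours (nearest whole number)

λ = 1.385e-05 /h, FIT = 13854


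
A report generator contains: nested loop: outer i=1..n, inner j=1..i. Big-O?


Reasoning: triangle: n(n+1)/2 ~ n^2/2
Complexity: O(n^2)

O(n^2)


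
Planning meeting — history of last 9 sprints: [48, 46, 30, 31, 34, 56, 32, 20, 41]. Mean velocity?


Formula: Avg velocity = Total points / Number of sprints
Points: [48, 46, 30, 31, 34, 56, 32, 20, 41]
Sum = 48 + 46 + 30 + 31 + 34 + 56 + 32 + 20 + 41 = 338
Avg velocity = 338 / 9 = 37.56 points/sprint

37.56 points/sprint


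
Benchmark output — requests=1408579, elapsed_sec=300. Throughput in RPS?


Formula: throughput = requests / seconds
throughput = 1408579 / 300
throughput = 4695.26 requests/second

4695.26 requests/second


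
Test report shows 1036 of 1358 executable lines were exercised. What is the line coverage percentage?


Coverage = covered / total * 100
Coverage = 1036 / 1358 * 100
Coverage = 76.29%

76.29%


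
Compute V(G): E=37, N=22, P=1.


Formula: V(G) = E - N + 2P
V(G) = 37 - 22 + 2*1
V(G) = 15 + 2
V(G) = 17

17


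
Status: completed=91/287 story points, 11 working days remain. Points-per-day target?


Formula: Required rate = Remaining points / Days left
Remaining = 287 - 91 = 196 points
Required rate = 196 / 11 = 17.82 points/day

17.82 points/day


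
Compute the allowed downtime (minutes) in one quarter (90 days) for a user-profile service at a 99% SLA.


Formula: allowed downtime = period * (100 - SLA) / 100
Period (quarter (90 days)) = 129600 minutes
Unavailability fraction = (100 - 99.0) / 100
Allowed downtime = 129600 * (100 - 99.0) / 100
Allowed downtime = 1296.0 minutes

1296.0 minutes


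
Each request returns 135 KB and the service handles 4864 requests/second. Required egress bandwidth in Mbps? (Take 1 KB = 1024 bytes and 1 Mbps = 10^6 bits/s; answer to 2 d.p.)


Formula: Mbps = payload_bytes * RPS * 8 / 1e6
Payload per request = 135 KB = 135 * 1024 = 138240 bytes
Total bytes/sec = 138240 * 4864 = 672399360
Total bits/sec = 672399360 * 8 = 5379194880
Mbps = 5379194880 / 1e6 = 5379.19

5379.19 Mbps


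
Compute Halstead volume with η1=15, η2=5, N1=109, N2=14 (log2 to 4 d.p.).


Formula: V = N * log2(η), where N = N1 + N2 and η = η1 + η2
η = 15 + 5 = 20
N = 109 + 14 = 123
log2(20) ≈ 4.3219
V = 123 * 4.3219 = 531.59

531.59


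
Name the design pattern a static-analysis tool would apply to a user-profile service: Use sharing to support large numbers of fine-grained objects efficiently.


This matches the Flyweight pattern

Flyweight


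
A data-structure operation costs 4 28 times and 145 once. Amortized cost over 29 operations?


Formula: Amortized cost = Total cost / Operations
Total cost = (28 * 4) + (1 * 145)
Total cost = 112 + 145 = 257
Amortized = 257 / 29 = 8.8621

8.8621


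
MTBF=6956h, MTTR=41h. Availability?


Availability = MTBF / (MTBF + MTTR)
Availability = 6956 / (6956 + 41)
Availability = 6956 / 6997
Availability = 99.414%

99.414%


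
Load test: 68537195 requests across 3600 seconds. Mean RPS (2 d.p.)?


Formula: throughput = requests / seconds
throughput = 68537195 / 3600
throughput = 19038.11 requests/second

19038.11 requests/second


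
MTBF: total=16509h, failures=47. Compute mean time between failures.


Formula: MTBF = Total operating time / Number of failures
MTBF = 16509 / 47
MTBF = 351.26 hours

351.26 hours


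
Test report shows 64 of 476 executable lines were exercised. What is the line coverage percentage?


Coverage = covered / total * 100
Coverage = 64 / 476 * 100
Coverage = 13.45%

13.45%


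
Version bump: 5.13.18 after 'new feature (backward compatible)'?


Current: 5.13.18
Change category: 'new feature (backward compatible)' → minor bump
SemVer rule: minor bump → increment MINOR, reset PATCH to 0 (MAJOR unchanged)
New: 5.14.0

5.14.0


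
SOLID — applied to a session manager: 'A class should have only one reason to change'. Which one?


This describes the Single Responsibility Principle (SRP)

Single Responsibility Principle (SRP)


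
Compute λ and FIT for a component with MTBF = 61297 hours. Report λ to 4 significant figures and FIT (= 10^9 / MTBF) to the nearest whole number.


Formula: λ = 1 / MTBF; FIT = λ × 1e9 = 1e9 / MTBF
λ = 1 / 61297 ≈ 1.631e-05 failures/hour
FIT = 1e9 / 61297 ≈ 16314 failures per 1e9 hours (nearest whole number)

λ = 1.631e-05 /h, FIT = 16314


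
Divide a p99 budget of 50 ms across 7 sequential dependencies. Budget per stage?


Formula: per_stage = total_budget / stages
per_stage = 50 / 7
per_stage = 7.14 ms

7.14 ms


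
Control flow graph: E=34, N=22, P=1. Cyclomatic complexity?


Formula: V(G) = E - N + 2P
V(G) = 34 - 22 + 2*1
V(G) = 12 + 2
V(G) = 14

14


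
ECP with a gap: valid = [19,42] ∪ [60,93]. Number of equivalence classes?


Valid ranges: [19,42] and [60,93]
Class 1: x < 19 — invalid
Class 2: 19 ≤ x ≤ 42 — valid
Class 3: 42 < x < 60 — invalid (gap between ranges)
Class 4: 60 ≤ x ≤ 93 — valid
Class 5: x > 93 — invalid
Total equivalence classes: 5

5 equivalence classes


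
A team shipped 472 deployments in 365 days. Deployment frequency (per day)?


Formula: deployments per day = releases / days
= 472 / 365
= 1.293 deploys/day
(equivalently, 9.05 deploys/week)

1.293 deploys/day


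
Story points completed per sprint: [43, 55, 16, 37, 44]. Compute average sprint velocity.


Formula: Avg velocity = Total points / Number of sprints
Points: [43, 55, 16, 37, 44]
Sum = 43 + 55 + 16 + 37 + 44 = 195
Avg velocity = 195 / 5 = 39.0 points/sprint

39.0 points/sprint


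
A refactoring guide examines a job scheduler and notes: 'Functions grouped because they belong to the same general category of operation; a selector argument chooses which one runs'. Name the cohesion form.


Reasoning: Grouped by category of activity, not by data or sequence
Type: Logical cohesion

Logical cohesion


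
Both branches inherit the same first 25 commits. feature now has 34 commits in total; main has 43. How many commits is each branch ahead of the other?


Common ancestor: commit #25
feature commits after divergence: 34 - 25 = 9
main commits after divergence: 43 - 25 = 18
feature is 9 commits ahead of main
main is 18 commits ahead of feature

feature ahead: 9, main ahead: 18


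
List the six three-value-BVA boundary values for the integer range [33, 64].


Range: [33, 64]
Boundaries: just below min, min, min+1, max-1, max, just above max
Values: [32, 33, 34, 63, 64, 65]

[32, 33, 34, 63, 64, 65]


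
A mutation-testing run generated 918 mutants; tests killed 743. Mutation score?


Mutation score = killed / total * 100
Mutation score = 743 / 918 * 100
Mutation score = 80.94%

80.94%


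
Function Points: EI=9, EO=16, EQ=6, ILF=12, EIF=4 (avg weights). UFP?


UFP = EI*4 + EO*5 + EQ*4 + ILF*10 + EIF*7
UFP = 9*4 + 16*5 + 6*4 + 12*10 + 4*7
UFP = 36 + 80 + 24 + 120 + 28
UFP = 288

288


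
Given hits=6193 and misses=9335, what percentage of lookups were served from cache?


Formula: hit rate = hits / (hits + misses) * 100
hit rate = 6193 / (6193 + 9335) * 100
hit rate = 6193 / 15528 * 100
hit rate = 39.88%

39.88%


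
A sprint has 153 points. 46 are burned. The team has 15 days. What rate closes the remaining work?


Formula: Required rate = Remaining points / Days left
Remaining = 153 - 46 = 107 points
Required rate = 107 / 15 = 7.13 points/day

7.13 points/day
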